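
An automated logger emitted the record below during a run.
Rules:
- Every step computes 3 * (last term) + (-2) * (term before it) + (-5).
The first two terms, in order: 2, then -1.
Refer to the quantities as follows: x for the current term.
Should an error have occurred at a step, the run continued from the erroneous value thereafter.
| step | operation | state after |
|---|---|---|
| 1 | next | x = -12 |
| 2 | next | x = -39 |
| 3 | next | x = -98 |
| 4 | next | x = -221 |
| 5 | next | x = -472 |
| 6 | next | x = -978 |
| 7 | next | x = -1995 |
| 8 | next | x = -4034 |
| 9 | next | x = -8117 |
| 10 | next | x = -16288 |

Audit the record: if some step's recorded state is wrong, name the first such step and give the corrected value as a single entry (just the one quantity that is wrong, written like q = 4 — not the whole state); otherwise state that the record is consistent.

step 6, x = -979

Recomputing the run from the initial state:
step 1: x = -12
step 2: x = -39
step 3: x = -98
step 4: x = -221
step 5: x = -472
step 6: x = -979
step 7: x = -1998
step 8: x = -4041
step 9: x = -8132
step 10: x = -16319
The first disagreement with the record is at step 6, where the value should be x = -979.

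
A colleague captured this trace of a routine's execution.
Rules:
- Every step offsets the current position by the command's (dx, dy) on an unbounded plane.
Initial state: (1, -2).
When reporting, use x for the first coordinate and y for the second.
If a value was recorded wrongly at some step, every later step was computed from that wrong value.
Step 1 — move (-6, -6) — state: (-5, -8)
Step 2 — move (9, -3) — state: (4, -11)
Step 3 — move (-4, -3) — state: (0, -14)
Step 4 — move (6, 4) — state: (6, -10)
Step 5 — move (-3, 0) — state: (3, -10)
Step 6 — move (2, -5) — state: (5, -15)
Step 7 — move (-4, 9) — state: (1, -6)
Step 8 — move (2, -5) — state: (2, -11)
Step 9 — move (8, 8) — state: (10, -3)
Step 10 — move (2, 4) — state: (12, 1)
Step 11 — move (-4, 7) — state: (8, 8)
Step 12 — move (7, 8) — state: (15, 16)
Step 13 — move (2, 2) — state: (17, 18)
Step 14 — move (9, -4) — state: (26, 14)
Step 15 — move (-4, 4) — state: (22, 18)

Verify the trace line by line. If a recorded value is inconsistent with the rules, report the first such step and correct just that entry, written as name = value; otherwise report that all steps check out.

step 8, x = 3

step 1: x = 1 + (-6) = -5, y = -2 + (-6) = -8 -> consistent with the trace
step 2: x = -5 + (9) = 4, y = -8 + (-3) = -11 -> exactly as logged
step 3: x = 4 + (-4) = 0, y = -11 + (-3) = -14 -> checks out
step 4: x = 0 + (6) = 6, y = -14 + (4) = -10 -> agrees with the trace
step 5: x = 6 + (-3) = 3, y = -10 + (0) = -10 -> matches
step 6: x = 3 + (2) = 5, y = -10 + (-5) = -15 -> checks out
step 7: x = 5 + (-4) = 1, y = -15 + (9) = -6 -> confirmed correct
step 8: x = 1 + (2) = 3, y = -6 + (-5) = -11 -> this is not what the trace shows
That makes step 8 the first incorrect line — x = 3 is what it should show.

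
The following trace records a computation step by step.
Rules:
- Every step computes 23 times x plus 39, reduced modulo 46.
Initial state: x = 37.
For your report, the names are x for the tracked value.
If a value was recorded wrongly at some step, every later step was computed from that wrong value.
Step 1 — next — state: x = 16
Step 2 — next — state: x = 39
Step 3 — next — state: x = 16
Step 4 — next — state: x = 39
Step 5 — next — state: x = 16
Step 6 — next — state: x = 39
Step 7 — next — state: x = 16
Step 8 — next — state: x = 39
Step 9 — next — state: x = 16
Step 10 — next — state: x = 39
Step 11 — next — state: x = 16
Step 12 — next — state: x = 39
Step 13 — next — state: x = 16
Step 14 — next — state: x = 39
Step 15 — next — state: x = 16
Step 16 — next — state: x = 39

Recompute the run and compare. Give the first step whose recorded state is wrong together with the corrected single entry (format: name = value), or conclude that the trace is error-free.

1. x = (23*37 + 39) mod 46 = 16 (exactly as logged)
2. x = (23*16 + 39) mod 46 = 39 (exactly as logged)
3. x = (23*39 + 39) mod 46 = 16 (verified)
4. x = (23*16 + 39) mod 46 = 39 (no discrepancy)
5. x = (23*39 + 39) mod 46 = 16 (exactly as logged)
6. x = (23*16 + 39) mod 46 = 39 (in agreement)
7. x = (23*39 + 39) mod 46 = 16 (checks out)
8. x = (23*16 + 39) mod 46 = 39 (same as recorded)
9. x = (23*39 + 39) mod 46 = 16 (agrees with the trace)
10. x = (23*16 + 39) mod 46 = 39 (in agreement)
11. x = (23*39 + 39) mod 46 = 16 (exactly as logged)
12. x = (23*16 + 39) mod 46 = 39 (exactly as logged)
13. x = (23*39 + 39) mod 46 = 16 (consistent with the trace)
14. x = (23*16 + 39) mod 46 = 39 (checks out)
15. x = (23*39 + 39) mod 46 = 16 (same as recorded)
16. x = (23*16 + 39) mod 46 = 39 (confirmed correct)
Each recorded entry agrees with the recomputation.

no error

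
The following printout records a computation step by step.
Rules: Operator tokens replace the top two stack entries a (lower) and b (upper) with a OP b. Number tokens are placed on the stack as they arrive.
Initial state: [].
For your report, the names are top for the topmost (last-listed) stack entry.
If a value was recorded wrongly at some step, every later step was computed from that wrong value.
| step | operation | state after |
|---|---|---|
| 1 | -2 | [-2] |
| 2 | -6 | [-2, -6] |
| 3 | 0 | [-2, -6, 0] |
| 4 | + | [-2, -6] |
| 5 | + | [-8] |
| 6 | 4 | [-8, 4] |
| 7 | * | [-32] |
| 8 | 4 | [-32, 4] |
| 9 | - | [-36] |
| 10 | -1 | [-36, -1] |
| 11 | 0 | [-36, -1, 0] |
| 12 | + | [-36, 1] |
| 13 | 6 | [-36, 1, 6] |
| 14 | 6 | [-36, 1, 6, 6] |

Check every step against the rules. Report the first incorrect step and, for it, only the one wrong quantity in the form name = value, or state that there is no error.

step 12, top = -1

Recomputing the run from the initial state:
step 1: [-2]
step 2: [-2, -6]
step 3: [-2, -6, 0]
step 4: [-2, -6]
step 5: [-8]
step 6: [-8, 4]
step 7: [-32]
step 8: [-32, 4]
step 9: [-36]
step 10: [-36, -1]
step 11: [-36, -1, 0]
step 12: [-36, -1]
step 13: [-36, -1, 6]
step 14: [-36, -1, 6, 6]
The first disagreement with the printout is at step 12, where the value should be top = -1.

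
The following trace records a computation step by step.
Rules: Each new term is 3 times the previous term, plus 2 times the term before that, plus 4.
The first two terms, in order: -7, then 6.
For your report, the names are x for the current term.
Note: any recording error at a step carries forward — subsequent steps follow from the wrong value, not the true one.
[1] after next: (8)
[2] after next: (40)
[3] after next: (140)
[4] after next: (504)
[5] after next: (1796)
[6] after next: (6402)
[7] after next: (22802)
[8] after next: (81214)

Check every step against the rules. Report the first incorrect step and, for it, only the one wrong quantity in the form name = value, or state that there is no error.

step 1: x = 3*(6) + (2)*(-7) + (4) = 8 -> matches
step 2: x = 3*(8) + (2)*(6) + (4) = 40 -> agrees with the trace
step 3: x = 3*(40) + (2)*(8) + (4) = 140 -> consistent with the trace
step 4: x = 3*(140) + (2)*(40) + (4) = 504 -> in agreement
step 5: x = 3*(504) + (2)*(140) + (4) = 1796 -> exactly as logged
step 6: x = 3*(1796) + (2)*(504) + (4) = 6400 -> the entry is off here
Step 6 is the first one off; corrected, x = 6400.

step 6, x = 6400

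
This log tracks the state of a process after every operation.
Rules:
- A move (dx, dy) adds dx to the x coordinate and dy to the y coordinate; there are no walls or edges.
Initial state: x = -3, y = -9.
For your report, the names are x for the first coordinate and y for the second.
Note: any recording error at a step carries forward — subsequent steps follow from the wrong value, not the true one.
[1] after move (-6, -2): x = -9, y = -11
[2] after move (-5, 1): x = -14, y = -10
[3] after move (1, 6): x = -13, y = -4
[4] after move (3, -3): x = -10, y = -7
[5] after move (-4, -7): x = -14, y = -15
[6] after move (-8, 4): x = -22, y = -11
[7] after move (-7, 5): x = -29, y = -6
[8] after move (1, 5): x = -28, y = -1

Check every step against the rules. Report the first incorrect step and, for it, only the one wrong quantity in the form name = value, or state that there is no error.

step 5, y = -14

Step 1: x = -3 + (-6) = -9, y = -9 + (-2) = -11 — exactly as logged.
Step 2: x = -9 + (-5) = -14, y = -11 + (1) = -10 — agrees with the log.
Step 3: x = -14 + (1) = -13, y = -10 + (6) = -4 — in agreement.
Step 4: x = -13 + (3) = -10, y = -4 + (-3) = -7 — consistent with the log.
Step 5: x = -10 + (-4) = -14, y = -7 + (-7) = -14 — the log disagrees here.
So the first discrepancy is step 5, where the right value is y = -14.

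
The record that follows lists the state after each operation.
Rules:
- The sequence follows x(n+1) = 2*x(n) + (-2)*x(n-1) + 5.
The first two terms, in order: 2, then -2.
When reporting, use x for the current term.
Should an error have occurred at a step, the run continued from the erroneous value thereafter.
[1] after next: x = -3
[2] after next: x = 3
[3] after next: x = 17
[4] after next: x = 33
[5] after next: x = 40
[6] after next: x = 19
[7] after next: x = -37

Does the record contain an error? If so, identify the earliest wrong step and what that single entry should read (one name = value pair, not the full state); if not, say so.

Step 1: x = 2*(-2) + (-2)*(2) + (5) = -3 — exactly as logged.
Step 2: x = 2*(-3) + (-2)*(-2) + (5) = 3 — exactly as logged.
Step 3: x = 2*(3) + (-2)*(-3) + (5) = 17 — confirmed correct.
Step 4: x = 2*(17) + (-2)*(3) + (5) = 33 — agrees with the record.
Step 5: x = 2*(33) + (-2)*(17) + (5) = 37 — the record has a different value.
First incorrect step: 5; the correct value is x = 37.

step 5, x = 37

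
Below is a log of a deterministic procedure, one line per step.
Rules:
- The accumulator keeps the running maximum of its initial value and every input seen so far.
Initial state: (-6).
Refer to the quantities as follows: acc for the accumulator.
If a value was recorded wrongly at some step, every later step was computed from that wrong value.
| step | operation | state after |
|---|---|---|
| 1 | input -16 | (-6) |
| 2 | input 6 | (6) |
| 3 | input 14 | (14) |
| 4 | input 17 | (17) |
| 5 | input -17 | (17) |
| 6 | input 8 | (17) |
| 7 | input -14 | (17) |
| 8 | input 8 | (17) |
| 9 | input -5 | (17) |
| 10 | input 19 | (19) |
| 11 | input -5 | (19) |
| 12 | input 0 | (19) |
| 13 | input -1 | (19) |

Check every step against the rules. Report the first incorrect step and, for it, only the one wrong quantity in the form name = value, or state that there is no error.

step 1: acc = max(-6, -16) = -6 -> same as recorded
step 2: acc = max(-6, 6) = 6 -> in agreement
step 3: acc = max(6, 14) = 14 -> confirmed correct
step 4: acc = max(14, 17) = 17 -> agrees with the log
step 5: acc = max(17, -17) = 17 -> agrees with the log
step 6: acc = max(17, 8) = 17 -> checks out
step 7: acc = max(17, -14) = 17 -> verified
step 8: acc = max(17, 8) = 17 -> in agreement
step 9: acc = max(17, -5) = 17 -> same as recorded
step 10: acc = max(17, 19) = 19 -> in agreement
step 11: acc = max(19, -5) = 19 -> consistent with the log
step 12: acc = max(19, 0) = 19 -> no discrepancy
step 13: acc = max(19, -1) = 19 -> consistent with the log
All steps check out; nothing to correct.

no error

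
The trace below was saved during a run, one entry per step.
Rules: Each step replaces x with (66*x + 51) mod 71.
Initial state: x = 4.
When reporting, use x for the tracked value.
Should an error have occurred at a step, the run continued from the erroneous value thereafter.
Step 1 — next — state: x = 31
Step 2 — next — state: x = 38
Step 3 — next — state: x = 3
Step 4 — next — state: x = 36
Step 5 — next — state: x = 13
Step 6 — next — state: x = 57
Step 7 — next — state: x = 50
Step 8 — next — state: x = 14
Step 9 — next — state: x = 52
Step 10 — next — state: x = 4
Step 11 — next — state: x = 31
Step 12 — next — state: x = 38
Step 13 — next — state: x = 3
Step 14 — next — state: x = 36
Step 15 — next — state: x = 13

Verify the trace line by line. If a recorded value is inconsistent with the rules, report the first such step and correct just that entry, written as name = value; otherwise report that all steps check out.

no error

step 1: x = (66*4 + 51) mod 71 = 31 -> no discrepancy
step 2: x = (66*31 + 51) mod 71 = 38 -> confirmed correct
step 3: x = (66*38 + 51) mod 71 = 3 -> verified
step 4: x = (66*3 + 51) mod 71 = 36 -> checks out
step 5: x = (66*36 + 51) mod 71 = 13 -> agrees with the trace
step 6: x = (66*13 + 51) mod 71 = 57 -> verified
step 7: x = (66*57 + 51) mod 71 = 50 -> agrees with the trace
step 8: x = (66*50 + 51) mod 71 = 14 -> same as recorded
step 9: x = (66*14 + 51) mod 71 = 52 -> in agreement
step 10: x = (66*52 + 51) mod 71 = 4 -> consistent with the trace
step 11: x = (66*4 + 51) mod 71 = 31 -> matches
step 12: x = (66*31 + 51) mod 71 = 38 -> matches
step 13: x = (66*38 + 51) mod 71 = 3 -> consistent with the trace
step 14: x = (66*3 + 51) mod 71 = 36 -> verified
step 15: x = (66*36 + 51) mod 71 = 13 -> consistent with the trace
No step deviates from the rules.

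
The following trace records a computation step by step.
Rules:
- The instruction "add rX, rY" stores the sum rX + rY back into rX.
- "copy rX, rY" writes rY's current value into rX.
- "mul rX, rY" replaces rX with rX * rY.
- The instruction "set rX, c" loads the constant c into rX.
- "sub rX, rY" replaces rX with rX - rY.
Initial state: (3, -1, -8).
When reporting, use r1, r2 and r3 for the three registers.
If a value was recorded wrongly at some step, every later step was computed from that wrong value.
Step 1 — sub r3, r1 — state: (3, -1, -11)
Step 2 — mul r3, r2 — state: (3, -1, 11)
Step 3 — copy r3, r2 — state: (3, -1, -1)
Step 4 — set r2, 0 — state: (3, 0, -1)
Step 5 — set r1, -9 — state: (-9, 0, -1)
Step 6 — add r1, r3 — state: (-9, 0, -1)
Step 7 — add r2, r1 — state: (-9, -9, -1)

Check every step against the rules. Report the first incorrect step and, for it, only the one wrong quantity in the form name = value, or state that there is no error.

step 6, r1 = -10

Recomputing the run from the initial state:
step 1: r1 = 3, r2 = -1, r3 = -11
step 2: r1 = 3, r2 = -1, r3 = 11
step 3: r1 = 3, r2 = -1, r3 = -1
step 4: r1 = 3, r2 = 0, r3 = -1
step 5: r1 = -9, r2 = 0, r3 = -1
step 6: r1 = -10, r2 = 0, r3 = -1
step 7: r1 = -10, r2 = -10, r3 = -1
The first disagreement with the trace is at step 6, where the value should be r1 = -10.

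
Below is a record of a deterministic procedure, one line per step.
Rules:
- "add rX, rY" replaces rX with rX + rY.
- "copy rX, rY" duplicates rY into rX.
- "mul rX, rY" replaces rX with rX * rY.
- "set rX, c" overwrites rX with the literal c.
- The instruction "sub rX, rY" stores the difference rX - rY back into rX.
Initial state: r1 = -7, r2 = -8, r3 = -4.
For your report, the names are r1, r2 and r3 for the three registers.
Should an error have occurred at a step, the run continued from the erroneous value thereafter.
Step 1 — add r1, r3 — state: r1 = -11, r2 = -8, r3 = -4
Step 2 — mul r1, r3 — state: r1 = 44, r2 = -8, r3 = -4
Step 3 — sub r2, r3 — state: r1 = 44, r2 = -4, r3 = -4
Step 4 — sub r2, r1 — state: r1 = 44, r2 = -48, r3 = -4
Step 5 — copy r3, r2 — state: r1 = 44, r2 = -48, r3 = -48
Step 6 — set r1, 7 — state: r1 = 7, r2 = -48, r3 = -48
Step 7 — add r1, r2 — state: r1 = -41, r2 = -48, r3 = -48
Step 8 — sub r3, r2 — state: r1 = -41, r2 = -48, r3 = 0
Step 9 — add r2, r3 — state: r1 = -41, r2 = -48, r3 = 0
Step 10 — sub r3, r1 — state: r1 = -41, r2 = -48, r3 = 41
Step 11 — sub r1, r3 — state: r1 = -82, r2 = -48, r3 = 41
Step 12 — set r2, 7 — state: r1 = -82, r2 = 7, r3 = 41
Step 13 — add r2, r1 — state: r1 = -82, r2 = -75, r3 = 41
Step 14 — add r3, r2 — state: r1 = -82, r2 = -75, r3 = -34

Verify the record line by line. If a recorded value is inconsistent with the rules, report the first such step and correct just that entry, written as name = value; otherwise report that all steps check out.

no error

Recomputing the run from the initial state:
step 1: r1 = -11, r2 = -8, r3 = -4
step 2: r1 = 44, r2 = -8, r3 = -4
step 3: r1 = 44, r2 = -4, r3 = -4
step 4: r1 = 44, r2 = -48, r3 = -4
step 5: r1 = 44, r2 = -48, r3 = -48
step 6: r1 = 7, r2 = -48, r3 = -48
step 7: r1 = -41, r2 = -48, r3 = -48
step 8: r1 = -41, r2 = -48, r3 = 0
step 9: r1 = -41, r2 = -48, r3 = 0
step 10: r1 = -41, r2 = -48, r3 = 41
step 11: r1 = -82, r2 = -48, r3 = 41
step 12: r1 = -82, r2 = 7, r3 = 41
step 13: r1 = -82, r2 = -75, r3 = 41
step 14: r1 = -82, r2 = -75, r3 = -34
This matches the record at every step.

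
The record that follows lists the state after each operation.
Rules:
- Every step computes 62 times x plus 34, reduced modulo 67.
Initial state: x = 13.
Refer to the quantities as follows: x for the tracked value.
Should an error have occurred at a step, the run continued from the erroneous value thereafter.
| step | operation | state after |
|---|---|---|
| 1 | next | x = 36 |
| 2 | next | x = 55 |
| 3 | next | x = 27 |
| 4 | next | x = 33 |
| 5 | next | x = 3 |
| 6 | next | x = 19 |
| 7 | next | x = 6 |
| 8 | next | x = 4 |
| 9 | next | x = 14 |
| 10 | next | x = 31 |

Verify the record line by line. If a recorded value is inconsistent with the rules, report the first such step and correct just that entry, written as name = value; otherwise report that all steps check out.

Recomputing the run from the initial state:
step 1: x = 36
step 2: x = 55
step 3: x = 27
step 4: x = 33
step 5: x = 3
step 6: x = 19
step 7: x = 6
step 8: x = 4
step 9: x = 14
step 10: x = 31
This matches the record at every step.

no error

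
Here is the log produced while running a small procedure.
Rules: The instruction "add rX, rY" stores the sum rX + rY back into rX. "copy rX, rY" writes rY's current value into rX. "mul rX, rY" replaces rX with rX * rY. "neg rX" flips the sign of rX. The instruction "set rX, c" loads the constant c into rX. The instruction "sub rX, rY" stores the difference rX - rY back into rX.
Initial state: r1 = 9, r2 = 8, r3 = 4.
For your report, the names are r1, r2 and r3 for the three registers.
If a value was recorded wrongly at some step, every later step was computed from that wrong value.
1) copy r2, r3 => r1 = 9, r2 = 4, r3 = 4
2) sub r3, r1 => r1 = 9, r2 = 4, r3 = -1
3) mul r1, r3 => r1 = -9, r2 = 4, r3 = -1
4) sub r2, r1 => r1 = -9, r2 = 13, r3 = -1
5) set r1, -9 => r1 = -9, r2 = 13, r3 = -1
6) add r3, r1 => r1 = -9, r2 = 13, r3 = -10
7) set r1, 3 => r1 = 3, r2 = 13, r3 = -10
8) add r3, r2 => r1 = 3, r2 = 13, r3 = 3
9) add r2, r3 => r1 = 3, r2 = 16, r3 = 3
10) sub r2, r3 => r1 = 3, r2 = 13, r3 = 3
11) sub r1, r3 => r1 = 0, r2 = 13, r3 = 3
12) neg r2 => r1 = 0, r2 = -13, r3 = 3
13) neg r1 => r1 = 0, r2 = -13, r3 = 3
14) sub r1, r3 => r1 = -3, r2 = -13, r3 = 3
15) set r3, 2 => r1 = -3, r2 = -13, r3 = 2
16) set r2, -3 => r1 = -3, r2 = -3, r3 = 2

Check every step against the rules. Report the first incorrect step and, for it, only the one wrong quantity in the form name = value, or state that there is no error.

step 2, r3 = -5

step 1: r2 = 4 -> in agreement
step 2: r3 = 4 - 9 = -5 -> the log disagrees here
That makes step 2 the first incorrect line — r3 = -5 is what it should show.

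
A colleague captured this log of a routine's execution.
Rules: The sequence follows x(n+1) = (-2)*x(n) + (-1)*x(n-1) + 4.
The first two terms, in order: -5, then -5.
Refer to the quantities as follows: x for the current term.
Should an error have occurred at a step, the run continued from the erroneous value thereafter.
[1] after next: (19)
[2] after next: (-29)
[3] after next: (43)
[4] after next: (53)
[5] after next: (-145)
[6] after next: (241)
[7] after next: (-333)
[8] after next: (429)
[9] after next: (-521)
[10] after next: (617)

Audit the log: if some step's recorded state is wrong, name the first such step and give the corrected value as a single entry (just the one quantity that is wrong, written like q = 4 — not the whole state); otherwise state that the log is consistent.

step 4, x = -53

Recomputing the run from the initial state:
step 1: x = 19
step 2: x = -29
step 3: x = 43
step 4: x = -53
step 5: x = 67
step 6: x = -77
step 7: x = 91
step 8: x = -101
step 9: x = 115
step 10: x = -125
The first disagreement with the log is at step 4, where the value should be x = -53.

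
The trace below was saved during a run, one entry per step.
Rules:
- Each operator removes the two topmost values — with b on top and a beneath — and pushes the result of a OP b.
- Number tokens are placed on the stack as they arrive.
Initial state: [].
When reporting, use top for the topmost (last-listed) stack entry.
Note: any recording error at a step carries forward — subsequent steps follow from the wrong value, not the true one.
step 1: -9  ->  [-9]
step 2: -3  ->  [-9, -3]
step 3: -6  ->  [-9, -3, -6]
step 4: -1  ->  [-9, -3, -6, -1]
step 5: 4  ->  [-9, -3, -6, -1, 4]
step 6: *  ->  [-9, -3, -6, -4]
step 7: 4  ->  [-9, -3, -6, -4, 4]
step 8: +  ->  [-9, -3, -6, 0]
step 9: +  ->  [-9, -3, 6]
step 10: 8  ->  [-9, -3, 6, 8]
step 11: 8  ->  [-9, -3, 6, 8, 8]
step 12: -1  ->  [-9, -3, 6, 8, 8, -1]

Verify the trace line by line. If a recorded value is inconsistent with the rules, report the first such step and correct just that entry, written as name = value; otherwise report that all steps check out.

Recomputing the run from the initial state:
step 1: [-9]
step 2: [-9, -3]
step 3: [-9, -3, -6]
step 4: [-9, -3, -6, -1]
step 5: [-9, -3, -6, -1, 4]
step 6: [-9, -3, -6, -4]
step 7: [-9, -3, -6, -4, 4]
step 8: [-9, -3, -6, 0]
step 9: [-9, -3, -6]
step 10: [-9, -3, -6, 8]
step 11: [-9, -3, -6, 8, 8]
step 12: [-9, -3, -6, 8, 8, -1]
The first disagreement with the trace is at step 9, where the value should be top = -6.

step 9, top = -6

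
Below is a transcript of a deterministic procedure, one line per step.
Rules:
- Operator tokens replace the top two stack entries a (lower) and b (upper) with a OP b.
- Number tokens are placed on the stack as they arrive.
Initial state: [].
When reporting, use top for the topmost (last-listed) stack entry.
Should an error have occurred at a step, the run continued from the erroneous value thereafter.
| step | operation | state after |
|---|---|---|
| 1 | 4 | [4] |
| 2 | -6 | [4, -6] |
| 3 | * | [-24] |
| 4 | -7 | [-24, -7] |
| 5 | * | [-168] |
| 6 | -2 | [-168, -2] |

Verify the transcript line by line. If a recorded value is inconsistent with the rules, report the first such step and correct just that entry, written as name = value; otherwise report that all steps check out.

Recomputing the run from the initial state:
step 1: [4]
step 2: [4, -6]
step 3: [-24]
step 4: [-24, -7]
step 5: [168]
step 6: [168, -2]
The first disagreement with the transcript is at step 5, where the value should be top = 168.

step 5, top = 168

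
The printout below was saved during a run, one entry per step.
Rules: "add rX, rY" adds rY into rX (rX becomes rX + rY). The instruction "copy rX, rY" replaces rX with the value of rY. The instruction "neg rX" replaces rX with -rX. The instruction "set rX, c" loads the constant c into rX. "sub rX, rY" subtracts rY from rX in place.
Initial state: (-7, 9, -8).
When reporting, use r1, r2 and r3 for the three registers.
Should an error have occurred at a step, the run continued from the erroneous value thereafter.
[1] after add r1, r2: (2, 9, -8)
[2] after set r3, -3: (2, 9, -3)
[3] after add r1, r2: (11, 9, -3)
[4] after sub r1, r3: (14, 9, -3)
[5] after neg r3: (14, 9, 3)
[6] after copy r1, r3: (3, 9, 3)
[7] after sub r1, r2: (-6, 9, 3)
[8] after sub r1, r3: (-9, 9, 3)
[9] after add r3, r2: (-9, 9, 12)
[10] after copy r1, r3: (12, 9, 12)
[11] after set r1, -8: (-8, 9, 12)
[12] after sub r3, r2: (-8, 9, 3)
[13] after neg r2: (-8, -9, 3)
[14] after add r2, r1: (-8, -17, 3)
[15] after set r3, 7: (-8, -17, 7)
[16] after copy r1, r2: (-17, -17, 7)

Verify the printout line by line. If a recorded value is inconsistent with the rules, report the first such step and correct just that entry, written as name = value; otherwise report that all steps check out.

1. r1 = -7 + 9 = 2 (agrees with the printout)
2. r3 = -3 (exactly as logged)
3. r1 = 2 + 9 = 11 (agrees with the printout)
4. r1 = 11 - -3 = 14 (no discrepancy)
5. r3 = -(-3) = 3 (agrees with the printout)
6. r1 = 3 (same as recorded)
7. r1 = 3 - 9 = -6 (same as recorded)
8. r1 = -6 - 3 = -9 (confirmed correct)
9. r3 = 3 + 9 = 12 (matches)
10. r1 = 12 (agrees with the printout)
11. r1 = -8 (consistent with the printout)
12. r3 = 12 - 9 = 3 (no discrepancy)
13. r2 = -(9) = -9 (exactly as logged)
14. r2 = -9 + -8 = -17 (same as recorded)
15. r3 = 7 (verified)
16. r1 = -17 (matches)
The whole run recomputes cleanly — no discrepancies.

no error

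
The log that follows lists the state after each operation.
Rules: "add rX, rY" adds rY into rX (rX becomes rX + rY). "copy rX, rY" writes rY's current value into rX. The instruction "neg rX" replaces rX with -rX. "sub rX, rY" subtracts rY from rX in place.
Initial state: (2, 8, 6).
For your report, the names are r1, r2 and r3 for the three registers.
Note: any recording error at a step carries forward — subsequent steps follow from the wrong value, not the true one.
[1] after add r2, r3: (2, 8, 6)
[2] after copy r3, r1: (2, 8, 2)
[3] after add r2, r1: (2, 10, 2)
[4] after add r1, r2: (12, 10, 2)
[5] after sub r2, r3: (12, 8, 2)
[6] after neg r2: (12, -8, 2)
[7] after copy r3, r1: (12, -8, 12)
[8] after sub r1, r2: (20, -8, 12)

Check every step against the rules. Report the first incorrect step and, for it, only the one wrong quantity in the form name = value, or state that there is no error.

step 1, r2 = 14

1. r2 = 8 + 6 = 14 (first mismatch against the log)
That makes step 1 the first incorrect line — r2 = 14 is what it should show.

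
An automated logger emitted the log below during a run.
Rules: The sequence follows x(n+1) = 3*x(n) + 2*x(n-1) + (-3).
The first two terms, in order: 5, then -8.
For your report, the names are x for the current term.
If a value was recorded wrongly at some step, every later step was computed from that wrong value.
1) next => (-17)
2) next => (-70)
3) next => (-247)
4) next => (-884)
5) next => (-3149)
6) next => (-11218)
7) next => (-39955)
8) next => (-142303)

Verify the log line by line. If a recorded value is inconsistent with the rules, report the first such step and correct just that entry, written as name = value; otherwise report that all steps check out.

step 8, x = -142304

step 1: x = 3*(-8) + (2)*(5) + (-3) = -17 -> verified
step 2: x = 3*(-17) + (2)*(-8) + (-3) = -70 -> exactly as logged
step 3: x = 3*(-70) + (2)*(-17) + (-3) = -247 -> agrees with the log
step 4: x = 3*(-247) + (2)*(-70) + (-3) = -884 -> no discrepancy
step 5: x = 3*(-884) + (2)*(-247) + (-3) = -3149 -> same as recorded
step 6: x = 3*(-3149) + (2)*(-884) + (-3) = -11218 -> agrees with the log
step 7: x = 3*(-11218) + (2)*(-3149) + (-3) = -39955 -> consistent with the log
step 8: x = 3*(-39955) + (2)*(-11218) + (-3) = -142304 -> the entry is off here
So the first discrepancy is step 8, where the right value is x = -142304.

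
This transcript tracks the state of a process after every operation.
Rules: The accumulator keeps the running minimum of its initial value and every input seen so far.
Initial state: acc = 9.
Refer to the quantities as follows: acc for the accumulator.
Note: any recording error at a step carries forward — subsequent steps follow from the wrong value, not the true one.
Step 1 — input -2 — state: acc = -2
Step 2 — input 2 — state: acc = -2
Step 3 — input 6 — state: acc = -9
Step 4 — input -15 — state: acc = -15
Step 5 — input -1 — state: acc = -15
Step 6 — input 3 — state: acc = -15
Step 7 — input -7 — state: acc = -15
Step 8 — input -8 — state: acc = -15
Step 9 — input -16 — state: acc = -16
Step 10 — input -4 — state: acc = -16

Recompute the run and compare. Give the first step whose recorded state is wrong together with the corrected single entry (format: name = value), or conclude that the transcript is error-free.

step 3, acc = -2

Step 1: acc = min(9, -2) = -2 — consistent with the transcript.
Step 2: acc = min(-2, 2) = -2 — agrees with the transcript.
Step 3: acc = min(-2, 6) = -2 — not what was recorded.
The audit stops at step 3: the recorded entry is wrong and should be acc = -2.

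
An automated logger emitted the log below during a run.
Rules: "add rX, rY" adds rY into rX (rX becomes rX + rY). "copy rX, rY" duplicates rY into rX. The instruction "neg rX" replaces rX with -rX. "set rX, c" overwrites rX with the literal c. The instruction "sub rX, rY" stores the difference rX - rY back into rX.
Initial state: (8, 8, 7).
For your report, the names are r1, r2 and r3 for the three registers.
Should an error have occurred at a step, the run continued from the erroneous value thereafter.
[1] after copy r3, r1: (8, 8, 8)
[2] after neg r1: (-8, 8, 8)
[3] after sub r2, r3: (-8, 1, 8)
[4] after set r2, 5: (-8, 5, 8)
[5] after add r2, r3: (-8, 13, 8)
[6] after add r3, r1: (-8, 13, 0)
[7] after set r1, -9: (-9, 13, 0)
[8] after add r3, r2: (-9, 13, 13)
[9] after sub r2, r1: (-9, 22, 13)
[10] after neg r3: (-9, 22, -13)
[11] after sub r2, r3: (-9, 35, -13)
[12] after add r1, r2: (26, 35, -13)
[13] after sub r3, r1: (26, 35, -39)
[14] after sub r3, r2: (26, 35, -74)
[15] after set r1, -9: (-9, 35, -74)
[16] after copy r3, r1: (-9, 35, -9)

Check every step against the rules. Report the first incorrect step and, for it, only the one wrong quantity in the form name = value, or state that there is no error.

1. r3 = 8 (verified)
2. r1 = -(8) = -8 (matches)
3. r2 = 8 - 8 = 0 (this is not what the log shows)
Step 3 is the first one off; corrected, r2 = 0.

step 3, r2 = 0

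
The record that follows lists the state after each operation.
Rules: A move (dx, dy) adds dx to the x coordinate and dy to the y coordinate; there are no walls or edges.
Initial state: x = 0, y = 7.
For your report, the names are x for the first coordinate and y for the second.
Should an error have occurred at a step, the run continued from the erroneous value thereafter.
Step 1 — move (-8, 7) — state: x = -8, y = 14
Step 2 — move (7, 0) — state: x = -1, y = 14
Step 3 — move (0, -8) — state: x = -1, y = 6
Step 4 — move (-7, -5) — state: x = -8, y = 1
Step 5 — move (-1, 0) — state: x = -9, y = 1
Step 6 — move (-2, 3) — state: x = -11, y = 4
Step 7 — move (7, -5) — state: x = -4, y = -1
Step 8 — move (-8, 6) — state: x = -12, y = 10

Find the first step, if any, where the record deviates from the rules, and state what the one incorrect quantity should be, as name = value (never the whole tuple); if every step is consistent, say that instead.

step 1: x = 0 + (-8) = -8, y = 7 + (7) = 14 -> checks out
step 2: x = -8 + (7) = -1, y = 14 + (0) = 14 -> confirmed correct
step 3: x = -1 + (0) = -1, y = 14 + (-8) = 6 -> confirmed correct
step 4: x = -1 + (-7) = -8, y = 6 + (-5) = 1 -> same as recorded
step 5: x = -8 + (-1) = -9, y = 1 + (0) = 1 -> in agreement
step 6: x = -9 + (-2) = -11, y = 1 + (3) = 4 -> matches
step 7: x = -11 + (7) = -4, y = 4 + (-5) = -1 -> verified
step 8: x = -4 + (-8) = -12, y = -1 + (6) = 5 -> the entry is off here
So the first discrepancy is step 8, where the right value is y = 5.

step 8, y = 5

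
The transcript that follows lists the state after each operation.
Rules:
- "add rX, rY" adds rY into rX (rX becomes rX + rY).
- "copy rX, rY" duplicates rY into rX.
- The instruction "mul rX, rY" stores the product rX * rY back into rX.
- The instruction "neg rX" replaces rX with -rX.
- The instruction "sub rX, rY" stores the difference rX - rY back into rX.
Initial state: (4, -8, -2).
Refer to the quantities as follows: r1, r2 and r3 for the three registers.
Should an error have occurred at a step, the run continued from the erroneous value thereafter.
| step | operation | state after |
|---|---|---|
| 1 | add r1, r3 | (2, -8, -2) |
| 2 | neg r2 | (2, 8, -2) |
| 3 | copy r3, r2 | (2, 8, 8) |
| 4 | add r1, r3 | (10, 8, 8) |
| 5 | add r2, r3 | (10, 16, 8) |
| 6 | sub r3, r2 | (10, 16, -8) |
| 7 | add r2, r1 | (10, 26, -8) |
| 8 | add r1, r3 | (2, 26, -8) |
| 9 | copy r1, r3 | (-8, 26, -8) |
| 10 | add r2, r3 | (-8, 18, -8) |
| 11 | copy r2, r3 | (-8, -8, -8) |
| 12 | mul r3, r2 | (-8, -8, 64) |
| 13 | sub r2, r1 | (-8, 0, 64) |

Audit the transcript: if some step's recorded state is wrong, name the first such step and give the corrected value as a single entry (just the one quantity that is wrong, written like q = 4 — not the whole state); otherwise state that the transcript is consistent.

no error

1. r1 = 4 + -2 = 2 (confirmed correct)
2. r2 = -(-8) = 8 (confirmed correct)
3. r3 = 8 (confirmed correct)
4. r1 = 2 + 8 = 10 (no discrepancy)
5. r2 = 8 + 8 = 16 (exactly as logged)
6. r3 = 8 - 16 = -8 (agrees with the transcript)
7. r2 = 16 + 10 = 26 (confirmed correct)
8. r1 = 10 + -8 = 2 (agrees with the transcript)
9. r1 = -8 (confirmed correct)
10. r2 = 26 + -8 = 18 (confirmed correct)
11. r2 = -8 (agrees with the transcript)
12. r3 = -8 * -8 = 64 (checks out)
13. r2 = -8 - -8 = 0 (consistent with the transcript)
Nothing is out of place; the run is error-free.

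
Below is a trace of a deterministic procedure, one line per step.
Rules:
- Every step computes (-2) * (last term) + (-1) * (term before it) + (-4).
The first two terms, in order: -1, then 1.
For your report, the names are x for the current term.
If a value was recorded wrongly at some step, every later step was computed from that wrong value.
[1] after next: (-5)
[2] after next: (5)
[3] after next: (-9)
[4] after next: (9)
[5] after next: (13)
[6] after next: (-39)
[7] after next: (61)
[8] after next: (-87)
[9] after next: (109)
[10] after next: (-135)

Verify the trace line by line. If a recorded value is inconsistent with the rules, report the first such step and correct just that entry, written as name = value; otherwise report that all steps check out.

Step 1: x = -2*(1) + (-1)*(-1) + (-4) = -5 — confirmed correct.
Step 2: x = -2*(-5) + (-1)*(1) + (-4) = 5 — matches.
Step 3: x = -2*(5) + (-1)*(-5) + (-4) = -9 — in agreement.
Step 4: x = -2*(-9) + (-1)*(5) + (-4) = 9 — same as recorded.
Step 5: x = -2*(9) + (-1)*(-9) + (-4) = -13 — the trace has a different value.
The earliest wrong entry is at step 5: it should read x = -13.

step 5, x = -13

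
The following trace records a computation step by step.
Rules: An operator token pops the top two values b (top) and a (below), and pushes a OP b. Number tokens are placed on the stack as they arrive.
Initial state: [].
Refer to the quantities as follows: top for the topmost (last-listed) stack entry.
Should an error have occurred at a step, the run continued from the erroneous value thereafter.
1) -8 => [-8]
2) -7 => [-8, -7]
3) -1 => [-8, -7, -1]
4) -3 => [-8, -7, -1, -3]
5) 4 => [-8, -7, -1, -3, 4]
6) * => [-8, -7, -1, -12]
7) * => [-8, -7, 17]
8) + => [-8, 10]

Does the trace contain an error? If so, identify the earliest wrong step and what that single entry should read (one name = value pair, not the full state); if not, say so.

step 7, top = 12

Recomputing the run from the initial state:
step 1: [-8]
step 2: [-8, -7]
step 3: [-8, -7, -1]
step 4: [-8, -7, -1, -3]
step 5: [-8, -7, -1, -3, 4]
step 6: [-8, -7, -1, -12]
step 7: [-8, -7, 12]
step 8: [-8, 5]
The first disagreement with the trace is at step 7, where the value should be top = 12.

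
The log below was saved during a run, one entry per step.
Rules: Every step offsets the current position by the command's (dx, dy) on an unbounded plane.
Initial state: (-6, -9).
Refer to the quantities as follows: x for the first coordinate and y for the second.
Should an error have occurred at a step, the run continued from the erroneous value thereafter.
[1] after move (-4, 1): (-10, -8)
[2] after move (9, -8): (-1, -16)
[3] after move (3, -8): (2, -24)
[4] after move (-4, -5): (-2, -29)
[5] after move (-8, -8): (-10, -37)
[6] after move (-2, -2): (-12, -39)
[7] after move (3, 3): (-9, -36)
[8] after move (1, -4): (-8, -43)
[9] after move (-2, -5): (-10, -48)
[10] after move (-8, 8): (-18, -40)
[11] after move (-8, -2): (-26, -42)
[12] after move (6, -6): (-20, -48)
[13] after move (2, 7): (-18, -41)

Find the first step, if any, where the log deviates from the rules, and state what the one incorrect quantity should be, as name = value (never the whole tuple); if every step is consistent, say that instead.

Step 1: x = -6 + (-4) = -10, y = -9 + (1) = -8 — matches.
Step 2: x = -10 + (9) = -1, y = -8 + (-8) = -16 — exactly as logged.
Step 3: x = -1 + (3) = 2, y = -16 + (-8) = -24 — in agreement.
Step 4: x = 2 + (-4) = -2, y = -24 + (-5) = -29 — consistent with the log.
Step 5: x = -2 + (-8) = -10, y = -29 + (-8) = -37 — matches.
Step 6: x = -10 + (-2) = -12, y = -37 + (-2) = -39 — exactly as logged.
Step 7: x = -12 + (3) = -9, y = -39 + (3) = -36 — same as recorded.
Step 8: x = -9 + (1) = -8, y = -36 + (-4) = -40 — a discrepancy with the log.
The audit stops at step 8: the recorded entry is wrong and should be y = -40.

step 8, y = -40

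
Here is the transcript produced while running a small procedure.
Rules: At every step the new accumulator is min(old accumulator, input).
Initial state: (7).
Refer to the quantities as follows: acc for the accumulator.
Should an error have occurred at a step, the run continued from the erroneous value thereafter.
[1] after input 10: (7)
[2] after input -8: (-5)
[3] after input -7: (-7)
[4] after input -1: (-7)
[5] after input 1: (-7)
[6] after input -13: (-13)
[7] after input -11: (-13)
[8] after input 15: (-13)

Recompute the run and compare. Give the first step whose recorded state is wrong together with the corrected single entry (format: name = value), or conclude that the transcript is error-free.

Recomputing the run from the initial state:
step 1: acc = 7
step 2: acc = -8
step 3: acc = -8
step 4: acc = -8
step 5: acc = -8
step 6: acc = -13
step 7: acc = -13
step 8: acc = -13
The first disagreement with the transcript is at step 2, where the value should be acc = -8.

step 2, acc = -8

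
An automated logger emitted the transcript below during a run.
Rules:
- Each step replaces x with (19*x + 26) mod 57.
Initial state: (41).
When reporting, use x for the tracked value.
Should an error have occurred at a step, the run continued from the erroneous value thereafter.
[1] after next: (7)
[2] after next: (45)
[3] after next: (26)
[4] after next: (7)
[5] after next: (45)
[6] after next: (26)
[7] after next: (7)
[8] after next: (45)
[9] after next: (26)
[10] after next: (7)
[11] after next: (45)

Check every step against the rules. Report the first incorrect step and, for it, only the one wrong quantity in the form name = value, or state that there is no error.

Recomputing the run from the initial state:
step 1: x = 7
step 2: x = 45
step 3: x = 26
step 4: x = 7
step 5: x = 45
step 6: x = 26
step 7: x = 7
step 8: x = 45
step 9: x = 26
step 10: x = 7
step 11: x = 45
This matches the transcript at every step.

no error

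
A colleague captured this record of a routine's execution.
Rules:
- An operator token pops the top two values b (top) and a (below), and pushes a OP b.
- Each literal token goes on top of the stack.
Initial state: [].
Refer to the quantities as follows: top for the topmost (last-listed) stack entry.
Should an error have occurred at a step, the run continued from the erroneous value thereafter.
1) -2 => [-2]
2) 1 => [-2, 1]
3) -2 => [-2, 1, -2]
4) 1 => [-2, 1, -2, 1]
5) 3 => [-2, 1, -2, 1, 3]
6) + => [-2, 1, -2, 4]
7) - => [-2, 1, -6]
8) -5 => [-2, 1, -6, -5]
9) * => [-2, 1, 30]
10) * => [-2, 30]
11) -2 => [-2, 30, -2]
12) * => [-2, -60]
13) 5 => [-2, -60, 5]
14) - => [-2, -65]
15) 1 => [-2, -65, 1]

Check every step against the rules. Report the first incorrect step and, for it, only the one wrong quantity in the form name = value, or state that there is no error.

no error

step 1: push -2: top = -2 -> same as recorded
step 2: push 1: top = 1 -> consistent with the record
step 3: push -2: top = -2 -> checks out
step 4: push 1: top = 1 -> exactly as logged
step 5: push 3: top = 3 -> no discrepancy
step 6: 1 + 3 = 4 -> in agreement
step 7: -2 - 4 = -6 -> same as recorded
step 8: push -5: top = -5 -> checks out
step 9: -6 * -5 = 30 -> matches
step 10: 1 * 30 = 30 -> exactly as logged
step 11: push -2: top = -2 -> exactly as logged
step 12: 30 * -2 = -60 -> checks out
step 13: push 5: top = 5 -> checks out
step 14: -60 - 5 = -65 -> same as recorded
step 15: push 1: top = 1 -> in agreement
All steps check out; nothing to correct.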